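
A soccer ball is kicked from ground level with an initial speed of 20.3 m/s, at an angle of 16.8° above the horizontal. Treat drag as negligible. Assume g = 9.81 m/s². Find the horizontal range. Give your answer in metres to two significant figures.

23 m

Resolve: vₓ = 20.30 cos 16.8° = 19.43 m/s and v_y0 = 20.30 sin 16.8° = 5.867 m/s.
Time aloft: T = 2 v_y0 / g = 2 × 5.867 / 9.81 = 1.196 s.
Horizontal distance R = vₓ T = 19.43 × 1.196 = 23.25 m.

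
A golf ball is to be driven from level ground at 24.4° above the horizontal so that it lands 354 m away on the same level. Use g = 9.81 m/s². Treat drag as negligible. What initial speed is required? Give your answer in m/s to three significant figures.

On level ground R = v₀² sin 2θ / g ⇒ v₀ = √(gR / sin 2θ).
v₀ = √(9.81 × 354 / sin 48.80°) = √(3473 / 0.7524) = √4615.5 = 67.94 m/s.

67.9 m/s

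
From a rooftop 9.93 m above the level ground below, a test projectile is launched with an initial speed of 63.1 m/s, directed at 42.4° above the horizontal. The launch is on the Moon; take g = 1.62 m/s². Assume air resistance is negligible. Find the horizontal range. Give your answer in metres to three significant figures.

vₓ = 63.10 cos 42.4° = 46.60 m/s; v_y0 = 63.10 sin 42.4° = 42.55 m/s.
With up positive and y = 0 at the ground: y(t) = 9.93 + (42.55) t − 0.8100 t². Setting y = 0 and taking the positive root: t = [42.55 + √(42.55² + 2·1.62·9.93)] / 1.62 = (42.55 + 42.92) / 1.62 = 52.76 s.
Horizontal distance: R = vₓ t = 46.60 × 52.76 = 2458 m.

2460 m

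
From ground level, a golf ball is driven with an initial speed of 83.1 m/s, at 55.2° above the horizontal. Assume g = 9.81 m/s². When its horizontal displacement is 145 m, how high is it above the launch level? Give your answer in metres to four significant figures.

Components: vₓ = 83.10 cos 55.2° = 47.43 m/s, v_y0 = 83.10 sin 55.2° = 68.24 m/s.
Time to reach x = 145 m: t = x/vₓ = 145/47.43 = 3.057 s.
Height: y = v_y0 t − ½ g t² = 68.24 × 3.057 − 4.905 × 3.057² = 208.6 − 45.85 = 162.8 m.

162.8 m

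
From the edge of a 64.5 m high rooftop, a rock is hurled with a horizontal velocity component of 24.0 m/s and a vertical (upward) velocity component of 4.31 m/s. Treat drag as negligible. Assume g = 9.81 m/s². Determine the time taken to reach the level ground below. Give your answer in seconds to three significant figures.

4.09 s

The projectile lands when y = 64.5 + (4.310) t − ½·9.81·t² = 0. Positive root: t = (4.310 + √(4.310² + 2·9.81·64.5)) / 9.81 = (4.310 + 35.83) / 9.81 = 4.092 s.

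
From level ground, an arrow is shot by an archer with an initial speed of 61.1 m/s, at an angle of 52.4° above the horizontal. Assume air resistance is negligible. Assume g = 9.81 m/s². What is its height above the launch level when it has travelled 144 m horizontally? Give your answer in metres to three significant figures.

114 m

vₓ = 61.10 cos 52.4° = 37.28 m/s; v_y0 = 61.10 sin 52.4° = 48.41 m/s.
At x = 144 m, t = x/vₓ = 144/37.28 = 3.863 s.
Height: y = v_y0 t − ½ g t² = 48.41 × 3.863 − 4.905 × 3.863² = 187.0 − 73.18 = 113.8 m.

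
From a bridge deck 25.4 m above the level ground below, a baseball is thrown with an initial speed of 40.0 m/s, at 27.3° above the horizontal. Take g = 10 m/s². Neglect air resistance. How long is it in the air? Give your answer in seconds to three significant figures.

4.74 s

Horizontal component vₓ = 40.00 cos 27.3° = 35.54 m/s; vertical v_y0 = 40.00 sin 27.3° = 18.35 m/s.
The projectile lands when y = 25.4 + (18.35) t − ½·10.0·t² = 0. Positive root: t = (18.35 + √(18.35² + 2·10.0·25.4)) / 10.0 = (18.35 + 29.06) / 10.0 = 4.741 s.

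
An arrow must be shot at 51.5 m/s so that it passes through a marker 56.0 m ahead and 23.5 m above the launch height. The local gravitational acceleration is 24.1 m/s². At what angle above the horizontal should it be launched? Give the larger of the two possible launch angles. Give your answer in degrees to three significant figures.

71.9°

Trajectory: y = x tanθ − g x² (1 + tan²θ)/(2v₀²). With x = 56.0, y = 23.5, v₀ = 51.5, g = 24.1:
14.25 tan²θ − 56.0 tanθ + (37.75) = 0.
tanθ = [56.0 ± √(56.0² − 4 × 14.25 × (37.75))] / (2 × 14.25) = (56.0 ± 31.38) / 28.50, giving tanθ = 0.8640 or 3.066.
θ = 40.83° or 71.94°; the larger is 71.94°.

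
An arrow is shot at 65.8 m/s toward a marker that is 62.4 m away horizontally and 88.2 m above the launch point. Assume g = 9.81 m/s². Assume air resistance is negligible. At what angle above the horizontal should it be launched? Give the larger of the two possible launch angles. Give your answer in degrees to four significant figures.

85.41°

Trajectory: y = x tanθ − g x² (1 + tan²θ)/(2v₀²). With x = 62.4, y = 88.2, v₀ = 65.8, g = 9.81:
4.411 tan²θ − 62.4 tanθ + (92.61) = 0.
tanθ = [62.4 ± √(62.4² − 4 × 4.411 × (92.61))] / (2 × 4.411) = (62.4 ± 47.54) / 8.822, giving tanθ = 1.685 or 12.46.
θ = 59.31° or 85.41°; the larger is 85.41°.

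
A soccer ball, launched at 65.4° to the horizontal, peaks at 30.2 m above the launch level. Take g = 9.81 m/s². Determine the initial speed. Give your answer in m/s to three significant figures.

At the peak v_y = 0, so v_y0 = √(2gH) = √(2 × 9.81 × 30.2) = 24.34 m/s.
v_y0 = v₀ sin θ ⇒ v₀ = 24.34 / sin 65.4° = 26.77 m/s.

26.8 m/s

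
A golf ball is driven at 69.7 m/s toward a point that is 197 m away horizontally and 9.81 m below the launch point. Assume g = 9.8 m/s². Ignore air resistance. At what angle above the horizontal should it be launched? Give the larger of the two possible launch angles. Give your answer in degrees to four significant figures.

78.42°

Trajectory: y = x tanθ − g x² (1 + tan²θ)/(2v₀²). With x = 197, y = −9.81, v₀ = 69.7, g = 9.80:
39.14 tan²θ − 197 tanθ + (29.33) = 0.
tanθ = [197 ± √(197² − 4 × 39.14 × (29.33))] / (2 × 39.14) = (197 ± 185.0) / 78.29, giving tanθ = 0.1536 or 4.879.
θ = 8.732° or 78.42°; the larger is 78.42°.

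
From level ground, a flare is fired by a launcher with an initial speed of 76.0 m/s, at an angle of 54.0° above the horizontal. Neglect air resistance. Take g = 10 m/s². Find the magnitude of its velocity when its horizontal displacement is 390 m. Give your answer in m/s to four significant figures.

51.60 m/s

Horizontal component vₓ = 76.00 cos 54.0° = 44.67 m/s; vertical v_y0 = 76.00 sin 54.0° = 61.49 m/s.
x = vₓ t ⇒ t = 390/44.67 = 8.730 s.
Vertical velocity there: v_y = v_y0 − g t = 61.49 − 10.0 × 8.730 = −25.82 m/s.
Speed: √(vₓ² + v_y²) = √(44.67² + 25.82²) = 51.60 m/s.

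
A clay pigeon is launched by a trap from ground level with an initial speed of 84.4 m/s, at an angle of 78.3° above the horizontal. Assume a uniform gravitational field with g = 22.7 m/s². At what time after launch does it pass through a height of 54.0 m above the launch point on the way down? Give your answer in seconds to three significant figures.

6.56 s

vₓ = 84.40 cos 78.3° = 17.12 m/s; v_y0 = 84.40 sin 78.3° = 82.65 m/s.
Height y(t) = 82.65 t − 11.35 t² = 54.0 gives 11.35 t² − 82.65 t + 54.0 = 0.
t = [82.65 ± √(82.65² − 2·22.7·54.0)] / 22.7 = (82.65 ± 66.17) / 22.7, so t = 0.7257 s or t = 6.556 s.
The descending-branch root is 6.556 s.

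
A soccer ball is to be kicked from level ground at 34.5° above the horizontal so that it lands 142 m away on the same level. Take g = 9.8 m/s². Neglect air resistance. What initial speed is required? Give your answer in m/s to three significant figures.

38.6 m/s

From R = (v₀² / g) sin 2θ: v₀ = √(gR / sin 2θ).
v₀ = √(9.80 × 142 / sin 69.00°) = √(1392 / 0.9336) = √1490.6 = 38.61 m/s.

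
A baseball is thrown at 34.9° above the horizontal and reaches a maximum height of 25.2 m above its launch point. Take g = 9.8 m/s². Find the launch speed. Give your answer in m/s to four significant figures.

38.84 m/s

At the peak v_y = 0, so v_y0 = √(2gH) = √(2 × 9.80 × 25.2) = 22.22 m/s.
v_y0 = v₀ sin θ ⇒ v₀ = 22.22 / sin 34.9° = 38.84 m/s.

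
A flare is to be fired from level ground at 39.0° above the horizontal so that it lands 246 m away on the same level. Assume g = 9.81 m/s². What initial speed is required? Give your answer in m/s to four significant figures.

49.67 m/s

From R = (v₀² / g) sin 2θ: v₀ = √(gR / sin 2θ).
v₀ = √(9.81 × 246 / sin 78.00°) = √(2413 / 0.9781) = √2467.2 = 49.67 m/s.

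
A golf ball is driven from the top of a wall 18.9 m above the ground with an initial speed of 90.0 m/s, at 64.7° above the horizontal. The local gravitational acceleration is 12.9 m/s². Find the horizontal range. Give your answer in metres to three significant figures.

494 m

Components: vₓ = 90.00 cos 64.7° = 38.46 m/s, v_y0 = 90.00 sin 64.7° = 81.37 m/s.
The projectile lands when y = 18.9 + (81.37) t − ½·12.9·t² = 0. Positive root: t = (81.37 + √(81.37² + 2·12.9·18.9)) / 12.9 = (81.37 + 84.31) / 12.9 = 12.84 s.
Horizontal distance: R = vₓ t = 38.46 × 12.84 = 494.0 m.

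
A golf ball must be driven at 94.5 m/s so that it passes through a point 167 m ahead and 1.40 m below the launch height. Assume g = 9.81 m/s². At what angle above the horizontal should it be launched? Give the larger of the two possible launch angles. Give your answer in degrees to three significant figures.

84.7°

Trajectory: y = x tanθ − g x² (1 + tan²θ)/(2v₀²). With x = 167, y = −1.40, v₀ = 94.5, g = 9.81:
15.32 tan²θ − 167 tanθ + (13.92) = 0.
tanθ = [167 ± √(167² − 4 × 15.32 × (13.92))] / (2 × 15.32) = (167 ± 164.4) / 30.64, giving tanθ = 0.08399 or 10.82.
θ = 4.801° or 84.72°; the larger is 84.72°.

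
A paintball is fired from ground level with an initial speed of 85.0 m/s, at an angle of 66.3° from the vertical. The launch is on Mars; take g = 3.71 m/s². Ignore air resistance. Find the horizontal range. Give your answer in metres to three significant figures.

Components: vₓ = 85.00 sin 66.3° = 77.83 m/s, v_y0 = 85.00 cos 66.3° = 34.17 m/s.
Time aloft: T = 2 v_y0 / g = 2 × 34.17 / 3.71 = 18.42 s.
Range: R = vₓ T = 77.83 × 18.42 = 1434 m.

1430 m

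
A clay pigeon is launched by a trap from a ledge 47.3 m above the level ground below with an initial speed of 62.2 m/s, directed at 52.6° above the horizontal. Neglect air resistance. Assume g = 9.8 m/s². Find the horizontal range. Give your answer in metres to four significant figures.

414.2 m

vₓ = 62.20 cos 52.6° = 37.78 m/s; v_y0 = 62.20 sin 52.6° = 49.41 m/s.
Vertical motion (up positive, ground at y = 0): 4.900 t² − (49.41) t − 47.3 = 0, so t = (49.41 + √(49.41² + 2·9.80·47.3)) / 9.80 = (49.41 + 58.04) / 9.80 = 10.96 s.
Horizontal distance: R = vₓ t = 37.78 × 10.96 = 414.2 m.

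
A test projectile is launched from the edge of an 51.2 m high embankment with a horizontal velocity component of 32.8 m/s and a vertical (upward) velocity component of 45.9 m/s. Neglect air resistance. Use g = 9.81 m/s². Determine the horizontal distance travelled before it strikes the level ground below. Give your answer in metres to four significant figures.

340.0 m

Vertical motion (up positive, ground at y = 0): 4.905 t² − (45.90) t − 51.2 = 0, so t = (45.90 + √(45.90² + 2·9.81·51.2)) / 9.81 = (45.90 + 55.78) / 9.81 = 10.36 s.
Horizontal distance: R = vₓ t = 32.80 × 10.36 = 340.0 m.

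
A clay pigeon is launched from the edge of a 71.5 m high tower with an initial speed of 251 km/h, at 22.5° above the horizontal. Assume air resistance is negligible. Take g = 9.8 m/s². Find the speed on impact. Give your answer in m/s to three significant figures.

Convert: 251 km/h = 251/3.6 = 69.72 m/s.
Horizontal component vₓ = 69.72 cos 22.5° = 64.41 m/s; vertical v_y0 = 69.72 sin 22.5° = 26.68 m/s.
With up positive and y = 0 at the ground: y(t) = 71.5 + (26.68) t − 4.900 t². Setting y = 0 and taking the positive root: t = [26.68 + √(26.68² + 2·9.80·71.5)] / 9.80 = (26.68 + 45.97) / 9.80 = 7.413 s.
Vertical velocity at impact: v_y = v_y0 − g t = 26.68 − 9.80 × 7.413 = −45.97 m/s.
Speed: |v| = √(vₓ² + v_y²) = √(64.41² + 45.97²) = 79.14 m/s.

79.1 m/s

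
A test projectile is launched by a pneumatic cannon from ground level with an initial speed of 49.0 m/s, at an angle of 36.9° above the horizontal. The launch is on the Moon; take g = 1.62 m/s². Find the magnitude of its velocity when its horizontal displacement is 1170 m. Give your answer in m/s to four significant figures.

Resolve: vₓ = 49.00 cos 36.9° = 39.18 m/s and v_y0 = 49.00 sin 36.9° = 29.42 m/s.
At x = 1170 m, t = x/vₓ = 1170/39.18 = 29.86 s.
Vertical velocity there: v_y = v_y0 − g t = 29.42 − 1.62 × 29.86 = −18.95 m/s.
Speed: √(vₓ² + v_y²) = √(39.18² + 18.95²) = 43.53 m/s.

43.53 m/s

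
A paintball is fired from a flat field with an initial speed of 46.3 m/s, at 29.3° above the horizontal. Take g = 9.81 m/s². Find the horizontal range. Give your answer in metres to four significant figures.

Components: vₓ = 46.30 cos 29.3° = 40.38 m/s, v_y0 = 46.30 sin 29.3° = 22.66 m/s.
Flight time T = 2 v_y0 / g = 4.619 s.
Horizontal distance R = vₓ T = 40.38 × 4.619 = 186.5 m.

186.5 m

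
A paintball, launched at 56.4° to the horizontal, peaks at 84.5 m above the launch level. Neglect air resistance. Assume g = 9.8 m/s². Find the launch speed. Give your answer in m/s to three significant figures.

At the peak v_y = 0, so v_y0 = √(2gH) = √(2 × 9.80 × 84.5) = 40.70 m/s.
v_y0 = v₀ sin θ ⇒ v₀ = 40.70 / sin 56.4° = 48.86 m/s.

48.9 m/s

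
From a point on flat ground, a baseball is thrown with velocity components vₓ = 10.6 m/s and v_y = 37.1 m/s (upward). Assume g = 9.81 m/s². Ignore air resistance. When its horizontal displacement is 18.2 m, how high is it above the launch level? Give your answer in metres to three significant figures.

49.2 m

At x = 18.2 m, t = x/vₓ = 18.2/10.60 = 1.717 s.
Height: y = v_y0 t − ½ g t² = 37.10 × 1.717 − 4.905 × 1.717² = 63.70 − 14.46 = 49.24 m.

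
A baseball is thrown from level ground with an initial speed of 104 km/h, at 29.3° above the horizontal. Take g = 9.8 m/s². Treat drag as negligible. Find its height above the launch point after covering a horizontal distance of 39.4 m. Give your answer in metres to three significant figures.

Convert: 104 km/h = 104/3.6 = 28.89 m/s.
Components: vₓ = 28.89 cos 29.3° = 25.19 m/s, v_y0 = 28.89 sin 29.3° = 14.14 m/s.
x = vₓ t ⇒ t = 39.4/25.19 = 1.564 s.
Height: y = v_y0 t − ½ g t² = 14.14 × 1.564 − 4.900 × 1.564² = 22.11 − 11.98 = 10.13 m.

10.1 m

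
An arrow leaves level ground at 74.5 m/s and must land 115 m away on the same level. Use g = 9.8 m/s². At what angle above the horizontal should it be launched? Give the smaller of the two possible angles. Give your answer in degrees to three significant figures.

From R = (v₀²/g) sin 2θ: sin 2θ = 9.80 × 115 / 5550.2 = 0.2031.
2θ = 11.72° or 180° − 11.72° = 168.3°, so θ = 5.858° or 84.14°.
The smaller angle is 5.858°.

5.86°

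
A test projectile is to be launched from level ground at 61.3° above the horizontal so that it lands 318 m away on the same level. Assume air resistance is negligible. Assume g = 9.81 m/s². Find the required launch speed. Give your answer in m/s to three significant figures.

From R = (v₀² / g) sin 2θ: v₀ = √(gR / sin 2θ).
v₀ = √(9.81 × 318 / sin 122.6°) = √(3120 / 0.8425) = √3703.0 = 60.85 m/s.

60.9 m/s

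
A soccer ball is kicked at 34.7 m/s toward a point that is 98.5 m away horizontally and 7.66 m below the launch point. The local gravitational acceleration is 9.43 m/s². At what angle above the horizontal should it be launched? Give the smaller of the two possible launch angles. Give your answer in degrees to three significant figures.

19.7°

Trajectory: y = x tanθ − g x² (1 + tan²θ)/(2v₀²). With x = 98.5, y = −7.66, v₀ = 34.7, g = 9.43:
37.99 tan²θ − 98.5 tanθ + (30.33) = 0.
tanθ = [98.5 ± √(98.5² − 4 × 37.99 × (30.33))] / (2 × 37.99) = (98.5 ± 71.36) / 75.98, giving tanθ = 0.3571 or 2.235.
θ = 19.65° or 65.90°; the smaller is 19.65°.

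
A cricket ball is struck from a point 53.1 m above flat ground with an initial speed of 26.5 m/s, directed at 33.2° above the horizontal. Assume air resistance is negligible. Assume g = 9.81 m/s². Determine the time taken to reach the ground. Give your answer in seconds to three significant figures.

5.09 s

Resolve: vₓ = 26.50 cos 33.2° = 22.17 m/s and v_y0 = 26.50 sin 33.2° = 14.51 m/s.
With up positive and y = 0 at the ground: y(t) = 53.1 + (14.51) t − 4.905 t². Setting y = 0 and taking the positive root: t = [14.51 + √(14.51² + 2·9.81·53.1)] / 9.81 = (14.51 + 35.39) / 9.81 = 5.087 s.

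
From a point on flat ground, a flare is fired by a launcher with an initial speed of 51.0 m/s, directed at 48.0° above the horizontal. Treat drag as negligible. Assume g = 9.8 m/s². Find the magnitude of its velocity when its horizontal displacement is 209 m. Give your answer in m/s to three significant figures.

40.7 m/s

vₓ = 51.00 cos 48.0° = 34.13 m/s; v_y0 = 51.00 sin 48.0° = 37.90 m/s.
Time to reach x = 209 m: t = x/vₓ = 209/34.13 = 6.124 s.
Vertical velocity there: v_y = v_y0 − g t = 37.90 − 9.80 × 6.124 = −22.12 m/s.
Speed: √(vₓ² + v_y²) = √(34.13² + 22.12²) = 40.67 m/s.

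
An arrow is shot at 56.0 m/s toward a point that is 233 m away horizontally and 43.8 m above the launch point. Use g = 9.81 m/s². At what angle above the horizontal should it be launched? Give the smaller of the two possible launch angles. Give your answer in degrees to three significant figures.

Trajectory: y = x tanθ − g x² (1 + tan²θ)/(2v₀²). With x = 233, y = 43.8, v₀ = 56.0, g = 9.81:
84.91 tan²θ − 233 tanθ + (128.7) = 0.
tanθ = [233 ± √(233² − 4 × 84.91 × (128.7))] / (2 × 84.91) = (233 ± 102.8) / 169.8, giving tanθ = 0.7666 or 1.977.
θ = 37.47° or 63.17°; the smaller is 37.47°.

37.5°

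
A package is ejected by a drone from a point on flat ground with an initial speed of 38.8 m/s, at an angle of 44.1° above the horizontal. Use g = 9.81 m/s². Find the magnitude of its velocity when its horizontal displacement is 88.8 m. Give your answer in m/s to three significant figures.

28.2 m/s

Components: vₓ = 38.80 cos 44.1° = 27.86 m/s, v_y0 = 38.80 sin 44.1° = 27.00 m/s.
At x = 88.8 m, t = x/vₓ = 88.8/27.86 = 3.187 s.
Vertical velocity there: v_y = v_y0 − g t = 27.00 − 9.81 × 3.187 = −4.263 m/s.
Speed: √(vₓ² + v_y²) = √(27.86² + 4.263²) = 28.19 m/s.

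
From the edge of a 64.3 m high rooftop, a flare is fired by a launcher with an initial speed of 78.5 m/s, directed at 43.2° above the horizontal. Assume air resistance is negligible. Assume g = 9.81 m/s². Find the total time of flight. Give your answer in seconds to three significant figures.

Resolve: vₓ = 78.50 cos 43.2° = 57.22 m/s and v_y0 = 78.50 sin 43.2° = 53.74 m/s.
The projectile lands when y = 64.3 + (53.74) t − ½·9.81·t² = 0. Positive root: t = (53.74 + √(53.74² + 2·9.81·64.3)) / 9.81 = (53.74 + 64.41) / 9.81 = 12.04 s.

12.0 s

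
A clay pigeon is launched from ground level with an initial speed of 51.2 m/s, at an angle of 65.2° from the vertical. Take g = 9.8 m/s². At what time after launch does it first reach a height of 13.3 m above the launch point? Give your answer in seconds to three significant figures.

Components: vₓ = 51.20 sin 65.2° = 46.48 m/s, v_y0 = 51.20 cos 65.2° = 21.48 m/s.
Height y(t) = 21.48 t − 4.900 t² = 13.3 gives 4.900 t² − 21.48 t + 13.3 = 0.
Quadratic formula: t = (21.48 ± √200.54) / 9.80 = (21.48 ± 14.16) / 9.80 → t = 0.7464 s or 3.636 s.
The first (ascending) time is 0.7464 s.

0.746 s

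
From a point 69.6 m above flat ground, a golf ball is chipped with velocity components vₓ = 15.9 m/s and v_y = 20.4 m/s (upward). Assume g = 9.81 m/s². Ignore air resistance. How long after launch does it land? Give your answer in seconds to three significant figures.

Vertical motion (up positive, ground at y = 0): 4.905 t² − (20.40) t − 69.6 = 0, so t = (20.40 + √(20.40² + 2·9.81·69.6)) / 9.81 = (20.40 + 42.21) / 9.81 = 6.382 s.

6.38 s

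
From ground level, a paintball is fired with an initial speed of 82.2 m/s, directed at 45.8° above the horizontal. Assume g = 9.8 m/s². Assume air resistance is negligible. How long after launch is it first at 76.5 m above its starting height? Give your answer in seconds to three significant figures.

Horizontal component vₓ = 82.20 cos 45.8° = 57.31 m/s; vertical v_y0 = 82.20 sin 45.8° = 58.93 m/s.
Set y = v_y0 t − ½ g t² = 76.5: 4.900 t² − 58.93 t + 76.5 = 0.
Quadratic formula: t = (58.93 ± √1973.4) / 9.80 = (58.93 ± 44.42) / 9.80 → t = 1.480 s or 10.55 s.
The first (ascending) time is 1.480 s.

1.48 s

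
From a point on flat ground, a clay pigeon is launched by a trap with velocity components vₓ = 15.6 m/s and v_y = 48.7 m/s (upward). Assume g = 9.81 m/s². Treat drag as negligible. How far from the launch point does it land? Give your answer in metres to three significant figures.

155 m

Time aloft: T = 2 v_y0 / g = 2 × 48.70 / 9.81 = 9.929 s.
Horizontal distance R = vₓ T = 15.60 × 9.929 = 154.9 m.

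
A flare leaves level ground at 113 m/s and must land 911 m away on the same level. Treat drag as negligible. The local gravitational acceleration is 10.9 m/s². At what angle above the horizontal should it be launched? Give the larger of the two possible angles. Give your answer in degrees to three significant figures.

From R = (v₀²/g) sin 2θ: sin 2θ = 10.9 × 911 / 12769 = 0.7777.
2θ = 51.05° or 180° − 51.05° = 129.0°, so θ = 25.52° or 64.48°.
The larger angle is 64.48°.

64.5°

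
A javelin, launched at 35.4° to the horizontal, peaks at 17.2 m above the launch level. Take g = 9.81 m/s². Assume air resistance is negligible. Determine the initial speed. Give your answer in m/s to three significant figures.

31.7 m/s

At the peak v_y = 0, so v_y0 = √(2gH) = √(2 × 9.81 × 17.2) = 18.37 m/s.
v_y0 = v₀ sin θ ⇒ v₀ = 18.37 / sin 35.4° = 31.71 m/s.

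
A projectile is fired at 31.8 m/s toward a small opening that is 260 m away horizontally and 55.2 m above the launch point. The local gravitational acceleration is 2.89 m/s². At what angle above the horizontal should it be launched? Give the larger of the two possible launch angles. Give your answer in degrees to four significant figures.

Trajectory: y = x tanθ − g x² (1 + tan²θ)/(2v₀²). With x = 260, y = 55.2, v₀ = 31.8, g = 2.89:
96.60 tan²θ − 260 tanθ + (151.8) = 0.
tanθ = [260 ± √(260² − 4 × 96.60 × (151.8))] / (2 × 96.60) = (260 ± 94.59) / 193.2, giving tanθ = 0.8562 or 1.835.
θ = 40.57° or 61.42°; the larger is 61.42°.

61.42°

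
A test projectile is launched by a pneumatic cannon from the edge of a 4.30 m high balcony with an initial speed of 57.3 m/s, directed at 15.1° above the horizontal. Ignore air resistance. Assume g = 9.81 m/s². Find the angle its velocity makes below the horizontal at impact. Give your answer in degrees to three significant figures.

17.6°

Components: vₓ = 57.30 cos 15.1° = 55.32 m/s, v_y0 = 57.30 sin 15.1° = 14.93 m/s.
The projectile lands when y = 4.30 + (14.93) t − ½·9.81·t² = 0. Positive root: t = (14.93 + √(14.93² + 2·9.81·4.30)) / 9.81 = (14.93 + 17.53) / 9.81 = 3.308 s.
At impact: v_y = v_y0 − g t = −17.53 m/s; vₓ = 55.32 m/s.
Angle below horizontal: arctan(|v_y|/vₓ) = arctan(17.53/55.32) = 17.58°.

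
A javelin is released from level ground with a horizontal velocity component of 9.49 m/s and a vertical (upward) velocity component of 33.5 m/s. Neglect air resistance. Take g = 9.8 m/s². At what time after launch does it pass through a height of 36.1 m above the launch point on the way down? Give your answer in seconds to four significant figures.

Set y = v_y0 t − ½ g t² = 36.1: 4.900 t² − 33.50 t + 36.1 = 0.
Quadratic formula: t = (33.50 ± √414.69) / 9.80 = (33.50 ± 20.36) / 9.80 → t = 1.340 s or 5.496 s.
The descending-branch root is 5.496 s.

5.496 s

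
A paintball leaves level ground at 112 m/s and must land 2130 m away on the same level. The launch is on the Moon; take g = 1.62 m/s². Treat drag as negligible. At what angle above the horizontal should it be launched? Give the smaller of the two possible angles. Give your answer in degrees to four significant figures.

From R = (v₀²/g) sin 2θ: sin 2θ = 1.62 × 2130 / 12544 = 0.2751.
2θ = 15.97° or 180° − 15.97° = 164.0°, so θ = 7.983° or 82.02°.
The smaller angle is 7.983°.

7.983°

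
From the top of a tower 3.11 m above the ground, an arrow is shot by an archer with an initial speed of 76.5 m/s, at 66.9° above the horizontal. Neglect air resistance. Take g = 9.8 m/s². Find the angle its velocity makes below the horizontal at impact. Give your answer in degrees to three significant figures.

67.0°

vₓ = 76.50 cos 66.9° = 30.01 m/s; v_y0 = 76.50 sin 66.9° = 70.37 m/s.
The projectile lands when y = 3.11 + (70.37) t − ½·9.80·t² = 0. Positive root: t = (70.37 + √(70.37² + 2·9.80·3.11)) / 9.80 = (70.37 + 70.80) / 9.80 = 14.40 s.
At impact: v_y = v_y0 − g t = −70.80 m/s; vₓ = 30.01 m/s.
Angle below horizontal: arctan(|v_y|/vₓ) = arctan(70.80/30.01) = 67.03°.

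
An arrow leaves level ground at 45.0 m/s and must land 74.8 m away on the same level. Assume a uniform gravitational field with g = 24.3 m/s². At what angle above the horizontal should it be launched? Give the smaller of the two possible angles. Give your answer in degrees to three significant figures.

31.9°

From R = (v₀²/g) sin 2θ: sin 2θ = 24.3 × 74.8 / 2025.0 = 0.8976.
2θ = 63.84° or 180° − 63.84° = 116.2°, so θ = 31.92° or 58.08°.
The smaller angle is 31.92°.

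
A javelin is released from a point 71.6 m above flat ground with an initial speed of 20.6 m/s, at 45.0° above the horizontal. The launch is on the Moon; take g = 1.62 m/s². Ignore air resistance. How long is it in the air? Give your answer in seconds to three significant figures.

vₓ = 20.60 cos 45.0° = 14.57 m/s; v_y0 = 20.60 sin 45.0° = 14.57 m/s.
Vertical motion (up positive, ground at y = 0): 0.8100 t² − (14.57) t − 71.6 = 0, so t = (14.57 + √(14.57² + 2·1.62·71.6)) / 1.62 = (14.57 + 21.08) / 1.62 = 22.00 s.

22.0 s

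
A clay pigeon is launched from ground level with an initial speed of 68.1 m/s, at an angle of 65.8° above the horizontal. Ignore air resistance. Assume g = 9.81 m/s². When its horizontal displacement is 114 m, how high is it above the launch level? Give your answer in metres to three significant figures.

172 m

Components: vₓ = 68.10 cos 65.8° = 27.92 m/s, v_y0 = 68.10 sin 65.8° = 62.12 m/s.
At x = 114 m, t = x/vₓ = 114/27.92 = 4.084 s.
Height: y = v_y0 t − ½ g t² = 62.12 × 4.084 − 4.905 × 4.084² = 253.7 − 81.80 = 171.9 m.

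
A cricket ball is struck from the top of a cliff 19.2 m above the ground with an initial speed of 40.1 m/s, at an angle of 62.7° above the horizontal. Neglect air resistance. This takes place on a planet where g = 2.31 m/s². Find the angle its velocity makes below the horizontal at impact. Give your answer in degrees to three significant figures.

vₓ = 40.10 cos 62.7° = 18.39 m/s; v_y0 = 40.10 sin 62.7° = 35.63 m/s.
Vertical motion (up positive, ground at y = 0): 1.155 t² − (35.63) t − 19.2 = 0, so t = (35.63 + √(35.63² + 2·2.31·19.2)) / 2.31 = (35.63 + 36.86) / 2.31 = 31.38 s.
At impact: v_y = v_y0 − g t = −36.86 m/s; vₓ = 18.39 m/s.
Angle below horizontal: arctan(|v_y|/vₓ) = arctan(36.86/18.39) = 63.48°.

63.5°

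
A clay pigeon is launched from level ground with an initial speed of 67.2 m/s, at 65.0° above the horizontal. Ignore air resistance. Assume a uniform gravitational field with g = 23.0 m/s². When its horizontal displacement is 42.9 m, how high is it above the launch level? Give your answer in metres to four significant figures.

Resolve: vₓ = 67.20 cos 65.0° = 28.40 m/s and v_y0 = 67.20 sin 65.0° = 60.90 m/s.
x = vₓ t ⇒ t = 42.9/28.40 = 1.511 s.
Height: y = v_y0 t − ½ g t² = 60.90 × 1.511 − 11.50 × 1.511² = 92.00 − 26.24 = 65.76 m.

65.76 m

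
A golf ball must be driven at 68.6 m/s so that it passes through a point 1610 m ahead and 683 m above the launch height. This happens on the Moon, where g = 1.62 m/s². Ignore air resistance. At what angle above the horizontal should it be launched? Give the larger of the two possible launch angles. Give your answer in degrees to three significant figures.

69.4°

Trajectory: y = x tanθ − g x² (1 + tan²θ)/(2v₀²). With x = 1610, y = 683, v₀ = 68.6, g = 1.62:
446.2 tan²θ − 1610 tanθ + (1129) = 0.
tanθ = [1610 ± √(1610² − 4 × 446.2 × (1129))] / (2 × 446.2) = (1610 ± 759.6) / 892.3, giving tanθ = 0.9530 or 2.656.
θ = 43.62° or 69.37°; the larger is 69.37°.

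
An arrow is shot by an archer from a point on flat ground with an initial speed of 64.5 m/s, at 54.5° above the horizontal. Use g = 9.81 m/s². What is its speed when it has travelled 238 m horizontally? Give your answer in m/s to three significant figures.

38.7 m/s

Components: vₓ = 64.50 cos 54.5° = 37.46 m/s, v_y0 = 64.50 sin 54.5° = 52.51 m/s.
x = vₓ t ⇒ t = 238/37.46 = 6.354 s.
Vertical velocity there: v_y = v_y0 − g t = 52.51 − 9.81 × 6.354 = −9.825 m/s.
Speed: √(vₓ² + v_y²) = √(37.46² + 9.825²) = 38.72 m/s.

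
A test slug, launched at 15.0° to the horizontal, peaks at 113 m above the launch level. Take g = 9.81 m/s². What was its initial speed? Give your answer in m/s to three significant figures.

182 m/s

At the peak v_y = 0, so v_y0 = √(2gH) = √(2 × 9.81 × 113) = 47.09 m/s.
v_y0 = v₀ sin θ ⇒ v₀ = 47.09 / sin 15.0° = 181.9 m/s.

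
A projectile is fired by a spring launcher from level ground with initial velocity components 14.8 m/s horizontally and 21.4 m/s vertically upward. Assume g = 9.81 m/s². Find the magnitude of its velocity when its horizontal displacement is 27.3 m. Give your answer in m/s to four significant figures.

15.16 m/s

Time to reach x = 27.3 m: t = x/vₓ = 27.3/14.80 = 1.845 s.
Vertical velocity there: v_y = v_y0 − g t = 21.40 − 9.81 × 1.845 = 3.305 m/s.
Speed: √(vₓ² + v_y²) = √(14.80² + 3.305²) = 15.16 m/s.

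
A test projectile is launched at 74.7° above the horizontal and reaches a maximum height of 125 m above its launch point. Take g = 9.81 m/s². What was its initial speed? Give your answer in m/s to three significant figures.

51.3 m/s

At the peak v_y = 0, so v_y0 = √(2gH) = √(2 × 9.81 × 125) = 49.52 m/s.
v_y0 = v₀ sin θ ⇒ v₀ = 49.52 / sin 74.7° = 51.34 m/s.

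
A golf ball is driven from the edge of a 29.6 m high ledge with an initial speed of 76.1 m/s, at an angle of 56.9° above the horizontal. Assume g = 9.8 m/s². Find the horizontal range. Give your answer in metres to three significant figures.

559 m

Resolve: vₓ = 76.10 cos 56.9° = 41.56 m/s and v_y0 = 76.10 sin 56.9° = 63.75 m/s.
The projectile lands when y = 29.6 + (63.75) t − ½·9.80·t² = 0. Positive root: t = (63.75 + √(63.75² + 2·9.80·29.6)) / 9.80 = (63.75 + 68.15) / 9.80 = 13.46 s.
Horizontal distance: R = vₓ t = 41.56 × 13.46 = 559.3 m.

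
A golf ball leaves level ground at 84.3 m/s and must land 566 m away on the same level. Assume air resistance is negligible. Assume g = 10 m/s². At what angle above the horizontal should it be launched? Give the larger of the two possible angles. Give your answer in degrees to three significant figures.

R = v₀² sin 2θ / g gives sin 2θ = gR/v₀² = 10.0·566/84.3² = 0.7965.
2θ = 52.79° or 180° − 52.79° = 127.2°, so θ = 26.40° or 63.60°.
The larger angle is 63.60°.

63.6°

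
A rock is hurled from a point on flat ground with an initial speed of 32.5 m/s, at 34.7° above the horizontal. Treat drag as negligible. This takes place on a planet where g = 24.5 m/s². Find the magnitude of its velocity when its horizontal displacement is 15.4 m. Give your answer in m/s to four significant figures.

27.08 m/s

vₓ = 32.50 cos 34.7° = 26.72 m/s; v_y0 = 32.50 sin 34.7° = 18.50 m/s.
x = vₓ t ⇒ t = 15.4/26.72 = 0.5764 s.
Vertical velocity there: v_y = v_y0 − g t = 18.50 − 24.5 × 0.5764 = 4.381 m/s.
Speed: √(vₓ² + v_y²) = √(26.72² + 4.381²) = 27.08 m/s.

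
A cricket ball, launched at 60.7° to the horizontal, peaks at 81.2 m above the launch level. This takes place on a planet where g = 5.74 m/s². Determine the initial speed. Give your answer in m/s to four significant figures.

At the peak v_y = 0, so v_y0 = √(2gH) = √(2 × 5.74 × 81.2) = 30.53 m/s.
v_y0 = v₀ sin θ ⇒ v₀ = 30.53 / sin 60.7° = 35.01 m/s.

35.01 m/s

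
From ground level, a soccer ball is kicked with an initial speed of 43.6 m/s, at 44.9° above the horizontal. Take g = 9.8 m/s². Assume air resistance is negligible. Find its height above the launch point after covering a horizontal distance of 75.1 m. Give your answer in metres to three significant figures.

Components: vₓ = 43.60 cos 44.9° = 30.88 m/s, v_y0 = 43.60 sin 44.9° = 30.78 m/s.
Time to reach x = 75.1 m: t = x/vₓ = 75.1/30.88 = 2.432 s.
Height: y = v_y0 t − ½ g t² = 30.78 × 2.432 − 4.900 × 2.432² = 74.84 − 28.97 = 45.86 m.

45.9 m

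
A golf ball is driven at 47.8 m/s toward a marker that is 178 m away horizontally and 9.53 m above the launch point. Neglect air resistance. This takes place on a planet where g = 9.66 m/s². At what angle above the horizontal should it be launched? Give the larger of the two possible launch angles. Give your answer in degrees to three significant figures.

64.7°

Trajectory: y = x tanθ − g x² (1 + tan²θ)/(2v₀²). With x = 178, y = 9.53, v₀ = 47.8, g = 9.66:
66.98 tan²θ − 178 tanθ + (76.51) = 0.
tanθ = [178 ± √(178² − 4 × 66.98 × (76.51))] / (2 × 66.98) = (178 ± 105.8) / 134.0, giving tanθ = 0.5392 or 2.118.
θ = 28.33° or 64.73°; the larger is 64.73°.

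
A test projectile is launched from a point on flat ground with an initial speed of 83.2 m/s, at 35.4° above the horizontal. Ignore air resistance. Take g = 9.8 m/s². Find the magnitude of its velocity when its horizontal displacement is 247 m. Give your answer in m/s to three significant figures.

69.0 m/s

vₓ = 83.20 cos 35.4° = 67.82 m/s; v_y0 = 83.20 sin 35.4° = 48.20 m/s.
x = vₓ t ⇒ t = 247/67.82 = 3.642 s.
Vertical velocity there: v_y = v_y0 − g t = 48.20 − 9.80 × 3.642 = 12.50 m/s.
Speed: √(vₓ² + v_y²) = √(67.82² + 12.50²) = 68.96 m/s.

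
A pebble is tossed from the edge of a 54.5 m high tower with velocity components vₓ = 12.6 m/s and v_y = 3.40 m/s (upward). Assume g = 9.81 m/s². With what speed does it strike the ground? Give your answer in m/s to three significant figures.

With up positive and y = 0 at the ground: y(t) = 54.5 + (3.400) t − 4.905 t². Setting y = 0 and taking the positive root: t = [3.400 + √(3.400² + 2·9.81·54.5)] / 9.81 = (3.400 + 32.88) / 9.81 = 3.698 s.
Vertical velocity at impact: v_y = v_y0 − g t = 3.400 − 9.81 × 3.698 = −32.88 m/s.
Speed: |v| = √(vₓ² + v_y²) = √(12.60² + 32.88²) = 35.21 m/s.

35.2 m/s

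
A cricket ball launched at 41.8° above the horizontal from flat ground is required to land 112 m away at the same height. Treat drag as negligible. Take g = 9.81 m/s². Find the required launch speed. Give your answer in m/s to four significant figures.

Level-ground range: R = v₀² sin(2θ)/g, so v₀ = √(gR / sin 2θ).
v₀ = √(9.81 × 112 / sin 83.60°) = √(1099 / 0.9938) = √1105.6 = 33.25 m/s.

33.25 m/s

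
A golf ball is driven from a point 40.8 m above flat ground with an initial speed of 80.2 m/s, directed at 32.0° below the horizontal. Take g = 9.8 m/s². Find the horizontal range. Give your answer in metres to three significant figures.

Resolve: vₓ = 80.20 cos 32.0° = 68.01 m/s and v_y0 = −42.50 m/s (downward).
Vertical motion (up positive, ground at y = 0): 4.900 t² − (−42.50) t − 40.8 = 0, so t = (−42.50 + √(42.50² + 2·9.80·40.8)) / 9.80 = (−42.50 + 51.05) / 9.80 = 0.8723 s.
Horizontal distance: R = vₓ t = 68.01 × 0.8723 = 59.33 m.

59.3 m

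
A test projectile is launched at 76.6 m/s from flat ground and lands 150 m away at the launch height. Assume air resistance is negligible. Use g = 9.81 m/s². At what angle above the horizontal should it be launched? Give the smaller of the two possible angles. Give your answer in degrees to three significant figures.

7.26°

R = v₀² sin 2θ / g gives sin 2θ = gR/v₀² = 9.81·150/76.6² = 0.2508.
2θ = 14.52° or 180° − 14.52° = 165.5°, so θ = 7.262° or 82.74°.
The smaller angle is 7.262°.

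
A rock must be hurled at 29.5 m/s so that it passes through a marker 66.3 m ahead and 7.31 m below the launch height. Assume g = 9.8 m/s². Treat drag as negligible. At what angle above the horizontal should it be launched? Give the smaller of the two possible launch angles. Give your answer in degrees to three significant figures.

16.5°

Trajectory: y = x tanθ − g x² (1 + tan²θ)/(2v₀²). With x = 66.3, y = −7.31, v₀ = 29.5, g = 9.80:
24.75 tan²θ − 66.3 tanθ + (17.44) = 0.
tanθ = [66.3 ± √(66.3² − 4 × 24.75 × (17.44))] / (2 × 24.75) = (66.3 ± 51.66) / 49.50, giving tanθ = 0.2957 or 2.383.
θ = 16.47° or 67.24°; the smaller is 16.47°.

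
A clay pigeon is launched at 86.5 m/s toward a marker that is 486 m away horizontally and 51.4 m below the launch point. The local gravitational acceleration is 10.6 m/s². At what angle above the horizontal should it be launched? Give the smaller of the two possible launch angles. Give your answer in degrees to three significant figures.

14.7°

Trajectory: y = x tanθ − g x² (1 + tan²θ)/(2v₀²). With x = 486, y = −51.4, v₀ = 86.5, g = 10.6:
167.3 tan²θ − 486 tanθ + (115.9) = 0.
tanθ = [486 ± √(486² − 4 × 167.3 × (115.9))] / (2 × 167.3) = (486 ± 398.3) / 334.6, giving tanθ = 0.2622 or 2.643.
θ = 14.69° or 69.27°; the smaller is 14.69°.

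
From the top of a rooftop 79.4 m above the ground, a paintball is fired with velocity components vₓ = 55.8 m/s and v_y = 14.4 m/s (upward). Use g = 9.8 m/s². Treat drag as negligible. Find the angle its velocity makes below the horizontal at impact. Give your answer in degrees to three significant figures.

37.0°

With up positive and y = 0 at the ground: y(t) = 79.4 + (14.40) t − 4.900 t². Setting y = 0 and taking the positive root: t = [14.40 + √(14.40² + 2·9.80·79.4)] / 9.80 = (14.40 + 42.00) / 9.80 = 5.755 s.
At impact: v_y = v_y0 − g t = −42.00 m/s; vₓ = 55.80 m/s.
Angle below horizontal: arctan(|v_y|/vₓ) = arctan(42.00/55.80) = 36.97°.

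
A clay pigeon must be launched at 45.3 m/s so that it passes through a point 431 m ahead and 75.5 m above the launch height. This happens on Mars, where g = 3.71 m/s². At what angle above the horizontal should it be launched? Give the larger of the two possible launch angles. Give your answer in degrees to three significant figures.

59.9°

Trajectory: y = x tanθ − g x² (1 + tan²θ)/(2v₀²). With x = 431, y = 75.5, v₀ = 45.3, g = 3.71:
167.9 tan²θ − 431 tanθ + (243.4) = 0.
tanθ = [431 ± √(431² − 4 × 167.9 × (243.4))] / (2 × 167.9) = (431 ± 149.2) / 335.8, giving tanθ = 0.8391 or 1.728.
θ = 40.00° or 59.94°; the larger is 59.94°.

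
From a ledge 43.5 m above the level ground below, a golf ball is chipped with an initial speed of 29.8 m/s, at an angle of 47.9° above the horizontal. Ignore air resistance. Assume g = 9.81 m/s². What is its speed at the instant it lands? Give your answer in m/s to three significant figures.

vₓ = 29.80 cos 47.9° = 19.98 m/s; v_y0 = 29.80 sin 47.9° = 22.11 m/s.
Vertical motion (up positive, ground at y = 0): 4.905 t² − (22.11) t − 43.5 = 0, so t = (22.11 + √(22.11² + 2·9.81·43.5)) / 9.81 = (22.11 + 36.64) / 9.81 = 5.989 s.
Vertical velocity at impact: v_y = v_y0 − g t = 22.11 − 9.81 × 5.989 = −36.64 m/s.
Speed: |v| = √(vₓ² + v_y²) = √(19.98² + 36.64²) = 41.73 m/s.

41.7 m/s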